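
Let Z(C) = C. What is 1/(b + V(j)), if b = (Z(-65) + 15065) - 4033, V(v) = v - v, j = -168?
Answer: 1/10967 ≈ 9.1183e-5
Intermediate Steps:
V(v) = 0
b = 10967 (b = (-65 + 15065) - 4033 = 15000 - 4033 = 10967)
1/(b + V(j)) = 1/(10967 + 0) = 1/10967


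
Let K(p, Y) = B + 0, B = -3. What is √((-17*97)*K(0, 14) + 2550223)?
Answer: √2555170 ≈ 1598.5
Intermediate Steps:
K(p, Y) = -3 (K(p, Y) = -3 + 0 = -3)
√((-17*97)*K(0, 14) + 2550223) = √(-17*97*(-3) + 2550223) = √(-1649*(-3) + 2550223) = √(4947 + 2550223) = √2555170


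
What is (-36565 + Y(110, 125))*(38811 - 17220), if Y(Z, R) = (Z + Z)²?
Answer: 255529485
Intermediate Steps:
Y(Z, R) = 4*Z² (Y(Z, R) = (2*Z)² = 4*Z²)
(-36565 + Y(110, 125))*(38811 - 17220) = (-36565 + 4*110²)*(38811 - 17220) = (-36565 + 4*12100)*21591 = (-36565 + 48400)*21591 = 11835*21591 = 255529485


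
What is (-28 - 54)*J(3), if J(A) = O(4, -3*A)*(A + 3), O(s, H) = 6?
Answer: -2952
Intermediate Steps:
J(A) = 18 + 6*A (J(A) = 6*(A + 3) = 6*(3 + A) = 18 + 6*A)
(-28 - 54)*J(3) = (-28 - 54)*(18 + 6*3) = -82*(18 + 18) = -82*36 = -2952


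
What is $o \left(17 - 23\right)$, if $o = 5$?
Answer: $-30$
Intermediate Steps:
$o \left(17 - 23\right) = 5 \left(17 - 23\right) = 5 \left(-6\right) = -30$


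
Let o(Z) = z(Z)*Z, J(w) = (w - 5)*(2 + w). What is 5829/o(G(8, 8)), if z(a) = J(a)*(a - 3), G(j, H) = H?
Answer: 1943/400 ≈ 4.8575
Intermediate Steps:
J(w) = (-5 + w)*(2 + w)
z(a) = (-3 + a)*(-10 + a**2 - 3*a) (z(a) = (-10 + a**2 - 3*a)*(a - 3) = (-10 + a**2 - 3*a)*(-3 + a) = (-3 + a)*(-10 + a**2 - 3*a))
o(Z) = Z*(30 + Z**3 - Z - 6*Z**2) (o(Z) = (30 + Z**3 - Z - 6*Z**2)*Z = Z*(30 + Z**3 - Z - 6*Z**2))
5829/o(G(8, 8)) = 5829/((8*(30 + 8**3 - 1*8 - 6*8**2))) = 5829/((8*(30 + 512 - 8 - 6*64))) = 5829/((8*(30 + 512 - 8 - 384))) = 5829/((8*150)) = 5829/1200 = 5829*(1/1200) = 1943/400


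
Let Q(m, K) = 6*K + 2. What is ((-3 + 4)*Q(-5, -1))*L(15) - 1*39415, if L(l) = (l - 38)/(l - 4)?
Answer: -433473/11 ≈ -39407.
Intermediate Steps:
Q(m, K) = 2 + 6*K
L(l) = (-38 + l)/(-4 + l)
((-3 + 4)*Q(-5, -1))*L(15) - 1*39415 = ((-3 + 4)*(2 + 6*(-1)))*((-38 + 15)/(-4 + 15)) - 1*39415 = (1*(2 - 6))*(-23/11) - 39415 = (1*(-4))*((1/11)*(-23)) - 39415 = -4*(-23/11) - 39415 = 92/11 - 39415 = -433473/11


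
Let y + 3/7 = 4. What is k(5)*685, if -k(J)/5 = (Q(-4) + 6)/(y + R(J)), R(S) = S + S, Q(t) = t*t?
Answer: -105490/19 ≈ -5552.1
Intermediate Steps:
Q(t) = t**2
y = 25/7 (y = -3/7 + 4 = 25/7 ≈ 3.5714)
R(S) = 2*S
k(J) = -110/(25/7 + 2*J) (k(J) = -5*((-4)**2 + 6)/(25/7 + 2*J) = -5*(16 + 6)/(25/7 + 2*J) = -110/(25/7 + 2*J))
k(5)*685 = -770/(25 + 14*5)*685 = -770/(25 + 70)*685 = -770/95*685 = -770*1/95*685 = -154/19*685 = -105490/19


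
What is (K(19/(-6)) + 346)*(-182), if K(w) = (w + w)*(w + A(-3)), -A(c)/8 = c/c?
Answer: -682591/9 ≈ -75844.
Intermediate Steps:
A(c) = -8 (A(c) = -8*c/c = -8*1 = -8)
K(w) = 2*w*(-8 + w) (K(w) = (w + w)*(w - 8) = (2*w)*(-8 + w) = 2*w*(-8 + w))
(K(19/(-6)) + 346)*(-182) = (2*(19/(-6))*(-8 + 19/(-6)) + 346)*(-182) = (2*(19*(-1/6))*(-8 + 19*(-1/6)) + 346)*(-182) = (2*(-19/6)*(-8 - 19/6) + 346)*(-182) = (2*(-19/6)*(-67/6) + 346)*(-182) = (1273/18 + 346)*(-182) = (7501/18)*(-182) = -682591/9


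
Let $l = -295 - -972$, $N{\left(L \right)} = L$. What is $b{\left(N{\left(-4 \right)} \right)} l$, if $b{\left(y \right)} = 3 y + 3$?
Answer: $-6093$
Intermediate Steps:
$b{\left(y \right)} = 3 + 3 y$
$l = 677$ ($l = -295 + 972 = 677$)
$b{\left(N{\left(-4 \right)} \right)} l = \left(3 + 3 \left(-4\right)\right) 677 = \left(3 - 12\right) 677 = \left(-9\right) 677 = -6093$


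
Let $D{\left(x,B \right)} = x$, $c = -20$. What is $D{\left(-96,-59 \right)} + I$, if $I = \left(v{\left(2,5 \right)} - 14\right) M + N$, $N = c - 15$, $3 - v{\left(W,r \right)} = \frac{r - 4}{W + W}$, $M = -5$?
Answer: $- \frac{299}{4} \approx -74.75$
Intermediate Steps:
$v{\left(W,r \right)} = 3 - \frac{-4 + r}{2 W}$ ($v{\left(W,r \right)} = 3 - \frac{r - 4}{W + W} = 3 - \frac{-4 + r}{2 W}$)
$N = -35$ ($N = -20 - 15 = -35$)
$I = \frac{85}{4}$ ($I = \left(\frac{4 - 5 + 6 \cdot 2}{2 \cdot 2} - 14\right) \left(-5\right) - 35 = \left(\frac{1}{2} \cdot \frac{1}{2} \left(4 - 5 + 12\right) - 14\right) \left(-5\right) - 35 = \left(\frac{1}{2} \cdot \frac{1}{2} \cdot 11 - 14\right) \left(-5\right) - 35 = \left(\frac{11}{4} - 14\right) \left(-5\right) - 35 = \left(- \frac{45}{4}\right) \left(-5\right) - 35 = \frac{225}{4} - 35 = \frac{85}{4} \approx 21.25$)
$D{\left(-96,-59 \right)} + I = -96 + \frac{85}{4} = - \frac{299}{4}$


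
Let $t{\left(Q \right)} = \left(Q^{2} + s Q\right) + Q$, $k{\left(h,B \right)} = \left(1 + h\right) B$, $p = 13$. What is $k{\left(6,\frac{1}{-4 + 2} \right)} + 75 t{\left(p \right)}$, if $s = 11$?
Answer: $\frac{48743}{2} \approx 24372.0$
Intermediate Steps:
$k{\left(h,B \right)} = B \left(1 + h\right)$
$t{\left(Q \right)} = Q^{2} + 12 Q$ ($t{\left(Q \right)} = \left(Q^{2} + 11 Q\right) + Q = Q^{2} + 12 Q$)
$k{\left(6,\frac{1}{-4 + 2} \right)} + 75 t{\left(p \right)} = \frac{1 + 6}{-4 + 2} + 75 \cdot 13 \left(12 + 13\right) = \frac{1}{-2} \cdot 7 + 75 \cdot 13 \cdot 25 = \left(- \frac{1}{2}\right) 7 + 75 \cdot 325 = - \frac{7}{2} + 24375 = \frac{48743}{2}$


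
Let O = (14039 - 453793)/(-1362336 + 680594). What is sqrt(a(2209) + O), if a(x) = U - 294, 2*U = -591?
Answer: I*sqrt(273683386344010)/681742 ≈ 24.266*I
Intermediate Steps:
U = -591/2 (U = (1/2)*(-591) = -591/2 ≈ -295.50)
a(x) = -1179/2 (a(x) = -591/2 - 294 = -1179/2)
O = 219877/340871 (O = -439754/(-681742) = -439754*(-1/681742) = 219877/340871 ≈ 0.64504)
sqrt(a(2209) + O) = sqrt(-1179/2 + 219877/340871) = sqrt(-401447155/681742) = I*sqrt(273683386344010)/681742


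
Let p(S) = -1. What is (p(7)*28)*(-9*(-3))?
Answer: -756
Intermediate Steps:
(p(7)*28)*(-9*(-3)) = (-1*28)*(-9*(-3)) = -28*27 = -756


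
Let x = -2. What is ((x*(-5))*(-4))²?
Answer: 1600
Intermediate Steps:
((x*(-5))*(-4))² = (-2*(-5)*(-4))² = (10*(-4))² = (-40)² = 1600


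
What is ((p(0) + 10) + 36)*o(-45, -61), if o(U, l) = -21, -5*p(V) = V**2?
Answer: -966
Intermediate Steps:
p(V) = -V**2/5
((p(0) + 10) + 36)*o(-45, -61) = ((-1/5*0**2 + 10) + 36)*(-21) = ((-1/5*0 + 10) + 36)*(-21) = ((0 + 10) + 36)*(-21) = (10 + 36)*(-21) = 46*(-21) = -966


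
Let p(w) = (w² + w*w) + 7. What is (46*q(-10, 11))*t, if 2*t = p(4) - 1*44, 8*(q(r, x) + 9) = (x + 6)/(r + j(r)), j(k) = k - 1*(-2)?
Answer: 150995/144 ≈ 1048.6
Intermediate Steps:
j(k) = 2 + k (j(k) = k + 2 = 2 + k)
p(w) = 7 + 2*w² (p(w) = (w² + w²) + 7 = 2*w² + 7 = 7 + 2*w²)
q(r, x) = -9 + (6 + x)/(8*(2 + 2*r)) (q(r, x) = -9 + ((x + 6)/(r + (2 + r)))/8 = -9 + ((6 + x)/(2 + 2*r))/8 = -9 + (6 + x)/(8*(2 + 2*r)))
t = -5/2 (t = ((7 + 2*4²) - 1*44)/2 = ((7 + 2*16) - 44)/2 = ((7 + 32) - 44)/2 = (39 - 44)/2 = (½)*(-5) = -5/2 ≈ -2.5000)
(46*q(-10, 11))*t = (46*((-138 + 11 - 144*(-10))/(16*(1 - 10))))*(-5/2) = (46*((1/16)*(-138 + 11 + 1440)/(-9)))*(-5/2) = (46*((1/16)*(-⅑)*1313))*(-5/2) = (46*(-1313/144))*(-5/2) = -30199/72*(-5/2) = 150995/144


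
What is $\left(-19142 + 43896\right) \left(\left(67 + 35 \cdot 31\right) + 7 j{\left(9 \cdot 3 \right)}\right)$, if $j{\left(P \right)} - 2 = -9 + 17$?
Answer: $30249388$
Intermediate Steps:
$j{\left(P \right)} = 10$ ($j{\left(P \right)} = 2 + \left(-9 + 17\right) = 2 + 8 = 10$)
$\left(-19142 + 43896\right) \left(\left(67 + 35 \cdot 31\right) + 7 j{\left(9 \cdot 3 \right)}\right) = \left(-19142 + 43896\right) \left(\left(67 + 35 \cdot 31\right) + 7 \cdot 10\right) = 24754 \left(\left(67 + 1085\right) + 70\right) = 24754 \left(1152 + 70\right) = 24754 \cdot 1222 = 30249388$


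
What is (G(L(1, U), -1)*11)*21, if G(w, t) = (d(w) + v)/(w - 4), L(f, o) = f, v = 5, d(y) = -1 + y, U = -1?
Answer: -385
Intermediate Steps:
G(w, t) = (4 + w)/(-4 + w) (G(w, t) = ((-1 + w) + 5)/(w - 4) = (4 + w)/(-4 + w))
(G(L(1, U), -1)*11)*21 = (((4 + 1)/(-4 + 1))*11)*21 = ((5/(-3))*11)*21 = (-⅓*5*11)*21 = -5/3*11*21 = -55/3*21 = -385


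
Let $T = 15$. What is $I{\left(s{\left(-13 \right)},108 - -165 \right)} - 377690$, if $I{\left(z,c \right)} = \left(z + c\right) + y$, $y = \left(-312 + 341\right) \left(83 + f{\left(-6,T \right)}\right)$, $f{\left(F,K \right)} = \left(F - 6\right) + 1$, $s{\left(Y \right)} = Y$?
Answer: $-375342$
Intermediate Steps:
$f{\left(F,K \right)} = -5 + F$ ($f{\left(F,K \right)} = \left(-6 + F\right) + 1 = -5 + F$)
$y = 2088$ ($y = \left(-312 + 341\right) \left(83 - 11\right) = 29 \left(83 - 11\right) = 29 \cdot 72 = 2088$)
$I{\left(z,c \right)} = 2088 + c + z$ ($I{\left(z,c \right)} = \left(z + c\right) + 2088 = \left(c + z\right) + 2088 = 2088 + c + z$)
$I{\left(s{\left(-13 \right)},108 - -165 \right)} - 377690 = \left(2088 + \left(108 - -165\right) - 13\right) - 377690 = \left(2088 + \left(108 + 165\right) - 13\right) - 377690 = \left(2088 + 273 - 13\right) - 377690 = 2348 - 377690 = -375342$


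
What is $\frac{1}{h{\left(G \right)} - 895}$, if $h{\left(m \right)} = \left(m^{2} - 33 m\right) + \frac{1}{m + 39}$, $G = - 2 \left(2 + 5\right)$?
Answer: $- \frac{25}{5924} \approx -0.0042201$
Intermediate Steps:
$G = -14$ ($G = \left(-2\right) 7 = -14$)
$h{\left(m \right)} = m^{2} + \frac{1}{39 + m} - 33 m$ ($h{\left(m \right)} = \left(m^{2} - 33 m\right) + \frac{1}{39 + m} = m^{2} + \frac{1}{39 + m} - 33 m$)
$\frac{1}{h{\left(G \right)} - 895} = \frac{1}{\frac{1 + \left(-14\right)^{3} - -18018 + 6 \left(-14\right)^{2}}{39 - 14} - 895} = \frac{1}{\frac{1 - 2744 + 18018 + 6 \cdot 196}{25} - 895} = \frac{1}{\frac{1 - 2744 + 18018 + 1176}{25} - 895} = \frac{1}{\frac{1}{25} \cdot 16451 - 895} = \frac{1}{\frac{16451}{25} - 895} = \frac{1}{- \frac{5924}{25}} = - \frac{25}{5924}$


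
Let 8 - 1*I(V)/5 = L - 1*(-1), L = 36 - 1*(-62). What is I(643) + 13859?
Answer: 13404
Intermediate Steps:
L = 98 (L = 36 + 62 = 98)
I(V) = -455 (I(V) = 40 - 5*(98 - 1*(-1)) = 40 - 5*(98 + 1) = 40 - 5*99 = 40 - 495 = -455)
I(643) + 13859 = -455 + 13859 = 13404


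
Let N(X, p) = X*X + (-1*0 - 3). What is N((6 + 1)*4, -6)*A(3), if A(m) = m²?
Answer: 7029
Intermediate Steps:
N(X, p) = -3 + X² (N(X, p) = X² + (0 - 3) = X² - 3 = -3 + X²)
N((6 + 1)*4, -6)*A(3) = (-3 + ((6 + 1)*4)²)*3² = (-3 + (7*4)²)*9 = (-3 + 28²)*9 = (-3 + 784)*9 = 781*9 = 7029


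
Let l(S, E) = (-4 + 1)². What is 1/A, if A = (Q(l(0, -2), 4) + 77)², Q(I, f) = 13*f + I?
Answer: 1/19044 ≈ 5.2510e-5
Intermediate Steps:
l(S, E) = 9 (l(S, E) = (-3)² = 9)
Q(I, f) = I + 13*f
A = 19044 (A = ((9 + 13*4) + 77)² = ((9 + 52) + 77)² = (61 + 77)² = 138² = 19044)
1/A = 1/19044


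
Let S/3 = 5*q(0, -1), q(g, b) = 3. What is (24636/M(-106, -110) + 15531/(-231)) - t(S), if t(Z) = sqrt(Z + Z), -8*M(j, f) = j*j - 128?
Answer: -18170473/213829 - 3*sqrt(10) ≈ -94.464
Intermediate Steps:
M(j, f) = 16 - j**2/8 (M(j, f) = -(j*j - 128)/8 = -(j**2 - 128)/8 = -(-128 + j**2)/8 = 16 - j**2/8)
S = 45 (S = 3*(5*3) = 3*15 = 45)
t(Z) = sqrt(2)*sqrt(Z) (t(Z) = sqrt(2*Z) = sqrt(2)*sqrt(Z))
(24636/M(-106, -110) + 15531/(-231)) - t(S) = (24636/(16 - 1/8*(-106)**2) + 15531/(-231)) - sqrt(2)*sqrt(45) = (24636/(16 - 1/8*11236) + 15531*(-1/231)) - sqrt(2)*3*sqrt(5) = (24636/(16 - 2809/2) - 5177/77) - 3*sqrt(10) = (24636/(-2777/2) - 5177/77) - 3*sqrt(10) = (24636*(-2/2777) - 5177/77) - 3*sqrt(10) = (-49272/2777 - 5177/77) - 3*sqrt(10) = -18170473/213829 - 3*sqrt(10)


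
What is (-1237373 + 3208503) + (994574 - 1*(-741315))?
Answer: 3707019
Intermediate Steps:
(-1237373 + 3208503) + (994574 - 1*(-741315)) = 1971130 + (994574 + 741315) = 1971130 + 1735889 = 3707019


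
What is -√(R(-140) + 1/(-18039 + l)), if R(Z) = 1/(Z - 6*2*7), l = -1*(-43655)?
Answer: -23*I*√67242/89656 ≈ -0.066522*I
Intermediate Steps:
l = 43655
R(Z) = 1/(-84 + Z) (R(Z) = 1/(Z - 12*7) = 1/(Z - 84) = 1/(-84 + Z))
-√(R(-140) + 1/(-18039 + l)) = -√(1/(-84 - 140) + 1/(-18039 + 43655)) = -√(1/(-224) + 1/25616) = -√(-1/224 + 1/25616) = -√(-1587/358624) = -23*I*√67242/89656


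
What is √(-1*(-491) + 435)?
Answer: √926 ≈ 30.430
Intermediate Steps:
√(-1*(-491) + 435) = √(491 + 435) = √926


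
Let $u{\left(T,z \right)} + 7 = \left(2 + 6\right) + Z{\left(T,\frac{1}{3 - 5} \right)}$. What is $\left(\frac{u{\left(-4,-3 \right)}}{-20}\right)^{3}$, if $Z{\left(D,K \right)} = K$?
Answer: $- \frac{1}{64000} \approx -1.5625 \cdot 10^{-5}$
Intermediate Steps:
$u{\left(T,z \right)} = \frac{1}{2}$ ($u{\left(T,z \right)} = -7 + \left(\left(2 + 6\right) + \frac{1}{3 - 5}\right) = -7 + \left(8 + \frac{1}{-2}\right) = -7 + \left(8 - \frac{1}{2}\right) = -7 + \frac{15}{2} = \frac{1}{2}$)
$\left(\frac{u{\left(-4,-3 \right)}}{-20}\right)^{3} = \left(\frac{1}{2 \left(-20\right)}\right)^{3} = \left(\frac{1}{2} \left(- \frac{1}{20}\right)\right)^{3} = \left(- \frac{1}{40}\right)^{3} = - \frac{1}{64000}$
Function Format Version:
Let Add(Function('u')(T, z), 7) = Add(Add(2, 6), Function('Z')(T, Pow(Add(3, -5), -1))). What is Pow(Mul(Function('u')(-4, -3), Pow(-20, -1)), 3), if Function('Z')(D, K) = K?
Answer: Rational(-1, 64000) ≈ -1.5625e-5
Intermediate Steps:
Function('u')(T, z) = Rational(1, 2) (Function('u')(T, z) = Add(-7, Add(Add(2, 6), Pow(Add(3, -5), -1))) = Add(-7, Add(8, Pow(-2, -1))) = Add(-7, Add(8, Rational(-1, 2))) = Add(-7, Rational(15, 2)) = Rational(1, 2))
Pow(Mul(Function('u')(-4, -3), Pow(-20, -1)), 3) = Pow(Mul(Rational(1, 2), Pow(-20, -1)), 3) = Pow(Mul(Rational(1, 2), Rational(-1, 20)), 3) = Pow(Rational(-1, 40), 3) = Rational(-1, 64000)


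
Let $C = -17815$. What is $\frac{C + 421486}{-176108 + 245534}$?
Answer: $\frac{134557}{23142} \approx 5.8144$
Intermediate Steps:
$\frac{C + 421486}{-176108 + 245534} = \frac{-17815 + 421486}{-176108 + 245534} = \frac{403671}{69426} = 403671 \cdot \frac{1}{69426} = \frac{134557}{23142}$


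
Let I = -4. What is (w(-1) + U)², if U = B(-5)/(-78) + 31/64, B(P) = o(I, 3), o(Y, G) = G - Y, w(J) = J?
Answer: 2283121/6230016 ≈ 0.36647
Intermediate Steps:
B(P) = 7 (B(P) = 3 - 1*(-4) = 3 + 4 = 7)
U = 985/2496 (U = 7/(-78) + 31/64 = 7*(-1/78) + 31*(1/64) = -7/78 + 31/64 = 985/2496 ≈ 0.39463)
(w(-1) + U)² = (-1 + 985/2496)² = (-1511/2496)² = 2283121/6230016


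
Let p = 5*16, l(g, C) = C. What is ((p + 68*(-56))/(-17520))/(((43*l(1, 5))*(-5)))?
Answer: -233/1177125 ≈ -0.00019794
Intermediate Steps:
p = 80
((p + 68*(-56))/(-17520))/(((43*l(1, 5))*(-5))) = ((80 + 68*(-56))/(-17520))/(((43*5)*(-5))) = ((80 - 3808)*(-1/17520))/((215*(-5))) = -3728*(-1/17520)/(-1075) = (233/1095)*(-1/1075) = -233/1177125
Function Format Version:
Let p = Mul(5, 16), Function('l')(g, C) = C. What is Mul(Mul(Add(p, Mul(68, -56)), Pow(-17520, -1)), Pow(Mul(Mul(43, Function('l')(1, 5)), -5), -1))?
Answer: Rational(-233, 1177125) ≈ -0.00019794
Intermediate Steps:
p = 80
Mul(Mul(Add(p, Mul(68, -56)), Pow(-17520, -1)), Pow(Mul(Mul(43, Function('l')(1, 5)), -5), -1)) = Mul(Mul(Add(80, Mul(68, -56)), Pow(-17520, -1)), Pow(Mul(Mul(43, 5), -5), -1)) = Mul(Mul(Add(80, -3808), Rational(-1, 17520)), Pow(Mul(215, -5), -1)) = Mul(Mul(-3728, Rational(-1, 17520)), Pow(-1075, -1)) = Mul(Rational(233, 1095), Rational(-1, 1075)) = Rational(-233, 1177125)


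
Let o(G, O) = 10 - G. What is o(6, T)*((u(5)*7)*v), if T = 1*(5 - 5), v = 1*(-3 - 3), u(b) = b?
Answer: -840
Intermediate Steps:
v = -6 (v = 1*(-6) = -6)
T = 0 (T = 1*0 = 0)
o(6, T)*((u(5)*7)*v) = (10 - 1*6)*((5*7)*(-6)) = (10 - 6)*(35*(-6)) = 4*(-210) = -840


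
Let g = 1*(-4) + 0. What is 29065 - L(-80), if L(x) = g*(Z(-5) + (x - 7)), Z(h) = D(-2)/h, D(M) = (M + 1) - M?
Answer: 143581/5 ≈ 28716.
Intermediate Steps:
D(M) = 1 (D(M) = (1 + M) - M = 1)
Z(h) = 1/h
g = -4 (g = -4 + 0 = -4)
L(x) = 144/5 - 4*x (L(x) = -4*(1/(-5) + (x - 7)) = -4*(-⅕ + (-7 + x)) = -4*(-36/5 + x) = 144/5 - 4*x)
29065 - L(-80) = 29065 - (144/5 - 4*(-80)) = 29065 - (144/5 + 320) = 29065 - 1*1744/5 = 29065 - 1744/5 = 143581/5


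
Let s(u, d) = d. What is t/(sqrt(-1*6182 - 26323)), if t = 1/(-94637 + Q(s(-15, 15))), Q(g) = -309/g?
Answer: I*sqrt(32505)/3076845288 ≈ 5.8596e-8*I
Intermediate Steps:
t = -5/473288 (t = 1/(-94637 - 309/15) = 1/(-94637 - 309*1/15) = 1/(-94637 - 103/5) = 1/(-473288/5) = -5/473288 ≈ -1.0564e-5)
t/(sqrt(-1*6182 - 26323)) = -5/(473288*sqrt(-1*6182 - 26323)) = -5/(473288*sqrt(-6182 - 26323)) = -5*(-I*sqrt(32505)/32505)/473288 = -(-1)*I*sqrt(32505)/3076845288 = I*sqrt(32505)/3076845288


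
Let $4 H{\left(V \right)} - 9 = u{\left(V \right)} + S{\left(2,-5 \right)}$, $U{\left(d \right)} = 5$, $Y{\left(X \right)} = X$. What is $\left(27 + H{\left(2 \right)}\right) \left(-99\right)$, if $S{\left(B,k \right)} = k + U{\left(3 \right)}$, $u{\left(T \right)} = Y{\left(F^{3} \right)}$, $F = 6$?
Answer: $- \frac{32967}{4} \approx -8241.8$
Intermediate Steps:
$u{\left(T \right)} = 216$ ($u{\left(T \right)} = 6^{3} = 216$)
$S{\left(B,k \right)} = 5 + k$ ($S{\left(B,k \right)} = k + 5 = 5 + k$)
$H{\left(V \right)} = \frac{225}{4}$ ($H{\left(V \right)} = \frac{9}{4} + \frac{216 + \left(5 - 5\right)}{4} = \frac{9}{4} + \frac{216 + 0}{4} = \frac{9}{4} + \frac{1}{4} \cdot 216 = \frac{9}{4} + 54 = \frac{225}{4}$)
$\left(27 + H{\left(2 \right)}\right) \left(-99\right) = \left(27 + \frac{225}{4}\right) \left(-99\right) = \frac{333}{4} \left(-99\right) = - \frac{32967}{4}$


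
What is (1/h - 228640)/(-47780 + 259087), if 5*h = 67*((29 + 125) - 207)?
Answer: -811900645/750351157 ≈ -1.0820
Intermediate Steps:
h = -3551/5 (h = (67*((29 + 125) - 207))/5 = (67*(154 - 207))/5 = (67*(-53))/5 = (⅕)*(-3551) = -3551/5 ≈ -710.20)
(1/h - 228640)/(-47780 + 259087) = (1/(-3551/5) - 228640)/(-47780 + 259087) = (-5/3551 - 228640)/211307 = -811900645/3551*1/211307 = -811900645/750351157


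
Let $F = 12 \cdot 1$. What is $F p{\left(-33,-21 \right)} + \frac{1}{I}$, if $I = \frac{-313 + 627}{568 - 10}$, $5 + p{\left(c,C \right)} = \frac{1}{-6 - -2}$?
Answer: $- \frac{9612}{157} \approx -61.223$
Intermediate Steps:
$p{\left(c,C \right)} = - \frac{21}{4}$ ($p{\left(c,C \right)} = -5 + \frac{1}{-6 - -2} = -5 + \frac{1}{-6 + 2} = -5 + \frac{1}{-4} = -5 - \frac{1}{4} = - \frac{21}{4}$)
$F = 12$
$I = \frac{157}{279}$ ($I = \frac{314}{558} = 314 \cdot \frac{1}{558} = \frac{157}{279} \approx 0.56272$)
$F p{\left(-33,-21 \right)} + \frac{1}{I} = 12 \left(- \frac{21}{4}\right) + \frac{1}{\frac{157}{279}} = -63 + \frac{279}{157} = - \frac{9612}{157}$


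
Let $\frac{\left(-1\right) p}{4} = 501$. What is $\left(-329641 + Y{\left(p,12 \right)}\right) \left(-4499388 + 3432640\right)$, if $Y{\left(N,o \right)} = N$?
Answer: $353781640460$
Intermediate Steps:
$p = -2004$ ($p = \left(-4\right) 501 = -2004$)
$\left(-329641 + Y{\left(p,12 \right)}\right) \left(-4499388 + 3432640\right) = \left(-329641 - 2004\right) \left(-4499388 + 3432640\right) = \left(-331645\right) \left(-1066748\right) = 353781640460$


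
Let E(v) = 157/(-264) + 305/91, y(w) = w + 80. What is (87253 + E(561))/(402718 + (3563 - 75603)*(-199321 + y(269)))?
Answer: 2096232305/344368318646352 ≈ 6.0872e-6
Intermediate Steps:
y(w) = 80 + w
E(v) = 66233/24024 (E(v) = 157*(-1/264) + 305*(1/91) = -157/264 + 305/91 = 66233/24024)
(87253 + E(561))/(402718 + (3563 - 75603)*(-199321 + y(269))) = (87253 + 66233/24024)/(402718 + (3563 - 75603)*(-199321 + (80 + 269))) = 2096232305/(24024*(402718 - 72040*(-199321 + 349))) = 2096232305/(24024*(402718 - 72040*(-198972))) = 2096232305/(24024*(402718 + 14333942880)) = (2096232305/24024)/14334345598 = (2096232305/24024)*(1/14334345598) = 2096232305/344368318646352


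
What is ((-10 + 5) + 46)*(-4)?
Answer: -164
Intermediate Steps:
((-10 + 5) + 46)*(-4) = (-5 + 46)*(-4) = 41*(-4) = -164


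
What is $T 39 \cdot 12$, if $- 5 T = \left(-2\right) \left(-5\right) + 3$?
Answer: $- \frac{6084}{5} \approx -1216.8$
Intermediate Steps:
$T = - \frac{13}{5}$ ($T = - \frac{\left(-2\right) \left(-5\right) + 3}{5} = - \frac{10 + 3}{5} = \left(- \frac{1}{5}\right) 13 = - \frac{13}{5} \approx -2.6$)
$T 39 \cdot 12 = \left(- \frac{13}{5}\right) 39 \cdot 12 = \left(- \frac{507}{5}\right) 12 = - \frac{6084}{5}$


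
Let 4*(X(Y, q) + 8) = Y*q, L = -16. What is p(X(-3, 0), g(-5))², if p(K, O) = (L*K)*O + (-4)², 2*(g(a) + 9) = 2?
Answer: 1016064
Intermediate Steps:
g(a) = -8 (g(a) = -9 + (½)*2 = -9 + 1 = -8)
X(Y, q) = -8 + Y*q/4 (X(Y, q) = -8 + (Y*q)/4 = -8 + Y*q/4)
p(K, O) = 16 - 16*K*O (p(K, O) = (-16*K)*O + (-4)² = -16*K*O + 16 = 16 - 16*K*O)
p(X(-3, 0), g(-5))² = (16 - 16*(-8 + (¼)*(-3)*0)*(-8))² = (16 - 16*(-8 + 0)*(-8))² = (16 - 16*(-8)*(-8))² = (16 - 1024)² = (-1008)² = 1016064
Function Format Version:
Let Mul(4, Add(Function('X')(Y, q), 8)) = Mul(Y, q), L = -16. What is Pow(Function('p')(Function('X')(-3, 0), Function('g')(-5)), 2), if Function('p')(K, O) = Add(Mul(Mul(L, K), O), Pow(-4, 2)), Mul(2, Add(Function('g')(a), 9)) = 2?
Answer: 1016064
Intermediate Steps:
Function('g')(a) = -8 (Function('g')(a) = Add(-9, Mul(Rational(1, 2), 2)) = Add(-9, 1) = -8)
Function('X')(Y, q) = Add(-8, Mul(Rational(1, 4), Y, q)) (Function('X')(Y, q) = Add(-8, Mul(Rational(1, 4), Mul(Y, q))) = Add(-8, Mul(Rational(1, 4), Y, q)))
Function('p')(K, O) = Add(16, Mul(-16, K, O)) (Function('p')(K, O) = Add(Mul(Mul(-16, K), O), Pow(-4, 2)) = Add(Mul(-16, K, O), 16) = Add(16, Mul(-16, K, O)))
Pow(Function('p')(Function('X')(-3, 0), Function('g')(-5)), 2) = Pow(Add(16, Mul(-16, Add(-8, Mul(Rational(1, 4), -3, 0)), -8)), 2) = Pow(Add(16, Mul(-16, Add(-8, 0), -8)), 2) = Pow(Add(16, Mul(-16, -8, -8)), 2) = Pow(Add(16, -1024), 2) = Pow(-1008, 2) = 1016064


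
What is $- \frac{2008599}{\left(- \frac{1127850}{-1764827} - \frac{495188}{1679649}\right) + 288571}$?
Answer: $- \frac{5954069740345312077}{855409122855364007} \approx -6.9605$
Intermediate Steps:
$- \frac{2008599}{\left(- \frac{1127850}{-1764827} - \frac{495188}{1679649}\right) + 288571} = - \frac{2008599}{\left(\left(-1127850\right) \left(- \frac{1}{1764827}\right) - \frac{495188}{1679649}\right) + 288571} = - \frac{2008599}{\left(\frac{1127850}{1764827} - \frac{495188}{1679649}\right) + 288571} = - \frac{2008599}{\frac{1020470972174}{2964289905723} + 288571} = - \frac{2008599}{\frac{855409122855364007}{2964289905723}} = \left(-2008599\right) \frac{2964289905723}{855409122855364007} = - \frac{5954069740345312077}{855409122855364007}$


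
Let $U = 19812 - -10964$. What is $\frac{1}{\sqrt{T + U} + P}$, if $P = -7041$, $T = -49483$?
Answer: $- \frac{7041}{49594388} - \frac{i \sqrt{18707}}{49594388} \approx -0.00014197 - 2.7578 \cdot 10^{-6} i$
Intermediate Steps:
$U = 30776$ ($U = 19812 + 10964 = 30776$)
$\frac{1}{\sqrt{T + U} + P} = \frac{1}{\sqrt{-49483 + 30776} - 7041} = \frac{1}{\sqrt{-18707} - 7041} = \frac{1}{i \sqrt{18707} - 7041} = \frac{1}{-7041 + i \sqrt{18707}}$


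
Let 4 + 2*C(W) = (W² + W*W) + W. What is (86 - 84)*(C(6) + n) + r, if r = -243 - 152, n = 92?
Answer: -137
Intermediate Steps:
C(W) = -2 + W² + W/2 (C(W) = -2 + ((W² + W*W) + W)/2 = -2 + ((W² + W²) + W)/2 = -2 + (2*W² + W)/2 = -2 + (W + 2*W²)/2 = -2 + (W² + W/2) = -2 + W² + W/2)
r = -395
(86 - 84)*(C(6) + n) + r = (86 - 84)*((-2 + 6² + (½)*6) + 92) - 395 = 2*((-2 + 36 + 3) + 92) - 395 = 2*(37 + 92) - 395 = 2*129 - 395 = 258 - 395 = -137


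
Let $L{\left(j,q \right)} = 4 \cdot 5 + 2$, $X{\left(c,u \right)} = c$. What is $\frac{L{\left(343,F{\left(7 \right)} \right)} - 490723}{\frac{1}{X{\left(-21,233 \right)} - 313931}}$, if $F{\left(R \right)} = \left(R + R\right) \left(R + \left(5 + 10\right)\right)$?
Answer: $154056560352$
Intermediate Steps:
$F{\left(R \right)} = 2 R \left(15 + R\right)$ ($F{\left(R \right)} = 2 R \left(R + 15\right) = 2 R \left(15 + R\right)$)
$L{\left(j,q \right)} = 22$ ($L{\left(j,q \right)} = 20 + 2 = 22$)
$\frac{L{\left(343,F{\left(7 \right)} \right)} - 490723}{\frac{1}{X{\left(-21,233 \right)} - 313931}} = \frac{22 - 490723}{\frac{1}{-21 - 313931}} = - \frac{490701}{\frac{1}{-313952}} = - \frac{490701}{- \frac{1}{313952}} = \left(-490701\right) \left(-313952\right) = 154056560352$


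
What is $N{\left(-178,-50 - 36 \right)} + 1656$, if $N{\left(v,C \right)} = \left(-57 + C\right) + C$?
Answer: $1427$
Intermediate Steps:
$N{\left(v,C \right)} = -57 + 2 C$
$N{\left(-178,-50 - 36 \right)} + 1656 = \left(-57 + 2 \left(-50 - 36\right)\right) + 1656 = \left(-57 + 2 \left(-86\right)\right) + 1656 = \left(-57 - 172\right) + 1656 = -229 + 1656 = 1427$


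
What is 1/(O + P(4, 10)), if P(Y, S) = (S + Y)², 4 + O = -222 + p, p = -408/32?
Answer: -4/171 ≈ -0.023392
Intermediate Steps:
p = -51/4 (p = -408*1/32 = -51/4 ≈ -12.750)
O = -955/4 (O = -4 + (-222 - 51/4) = -4 - 939/4 = -955/4 ≈ -238.75)
1/(O + P(4, 10)) = 1/(-955/4 + (10 + 4)²) = 1/(-955/4 + 14²) = 1/(-955/4 + 196) = 1/(-171/4) = -4/171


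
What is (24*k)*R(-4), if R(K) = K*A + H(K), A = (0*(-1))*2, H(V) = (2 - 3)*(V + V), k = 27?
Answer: 5184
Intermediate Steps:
H(V) = -2*V
A = 0 (A = 0*2 = 0)
R(K) = -2*K (R(K) = K*0 - 2*K = 0 - 2*K = -2*K)
(24*k)*R(-4) = (24*27)*(-2*(-4)) = 648*8 = 5184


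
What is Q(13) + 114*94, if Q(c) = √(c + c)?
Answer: 10716 + √26 ≈ 10721.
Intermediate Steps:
Q(c) = √2*√c (Q(c) = √(2*c) = √2*√c)
Q(13) + 114*94 = √2*√13 + 114*94 = √26 + 10716 = 10716 + √26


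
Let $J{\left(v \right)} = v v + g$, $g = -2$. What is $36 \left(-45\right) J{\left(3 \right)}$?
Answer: $-11340$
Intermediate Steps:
$J{\left(v \right)} = -2 + v^{2}$ ($J{\left(v \right)} = v v - 2 = v^{2} - 2 = -2 + v^{2}$)
$36 \left(-45\right) J{\left(3 \right)} = 36 \left(-45\right) \left(-2 + 3^{2}\right) = - 1620 \left(-2 + 9\right) = \left(-1620\right) 7 = -11340$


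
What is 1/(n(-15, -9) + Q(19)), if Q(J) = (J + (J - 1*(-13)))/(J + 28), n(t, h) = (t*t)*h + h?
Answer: -47/95547 ≈ -0.00049190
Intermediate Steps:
n(t, h) = h + h*t**2 (n(t, h) = t**2*h + h = h*t**2 + h = h + h*t**2)
Q(J) = (13 + 2*J)/(28 + J) (Q(J) = (J + (J + 13))/(28 + J) = (J + (13 + J))/(28 + J) = (13 + 2*J)/(28 + J))
1/(n(-15, -9) + Q(19)) = 1/(-9*(1 + (-15)**2) + (13 + 2*19)/(28 + 19)) = 1/(-9*(1 + 225) + (13 + 38)/47) = 1/(-9*226 + (1/47)*51) = 1/(-2034 + 51/47) = 1/(-95547/47) = -47/95547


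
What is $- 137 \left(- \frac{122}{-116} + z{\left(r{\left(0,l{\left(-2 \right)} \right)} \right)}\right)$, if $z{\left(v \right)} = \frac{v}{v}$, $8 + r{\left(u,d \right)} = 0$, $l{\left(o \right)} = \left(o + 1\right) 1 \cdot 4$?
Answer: $- \frac{16303}{58} \approx -281.09$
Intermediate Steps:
$l{\left(o \right)} = 4 + 4 o$ ($l{\left(o \right)} = \left(1 + o\right) 1 \cdot 4 = \left(1 + o\right) 4 = 4 + 4 o$)
$r{\left(u,d \right)} = -8$ ($r{\left(u,d \right)} = -8 + 0 = -8$)
$z{\left(v \right)} = 1$
$- 137 \left(- \frac{122}{-116} + z{\left(r{\left(0,l{\left(-2 \right)} \right)} \right)}\right) = - 137 \left(- \frac{122}{-116} + 1\right) = - 137 \left(\left(-122\right) \left(- \frac{1}{116}\right) + 1\right) = - 137 \left(\frac{61}{58} + 1\right) = \left(-137\right) \frac{119}{58} = - \frac{16303}{58}$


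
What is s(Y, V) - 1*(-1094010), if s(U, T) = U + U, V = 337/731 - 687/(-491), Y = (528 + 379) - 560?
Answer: 1094704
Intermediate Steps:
Y = 347 (Y = 907 - 560 = 347)
V = 667664/358921 (V = 337*(1/731) - 687*(-1/491) = 337/731 + 687/491 = 667664/358921 ≈ 1.8602)
s(U, T) = 2*U
s(Y, V) - 1*(-1094010) = 2*347 - 1*(-1094010) = 694 + 1094010 = 1094704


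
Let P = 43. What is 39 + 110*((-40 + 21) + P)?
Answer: 2679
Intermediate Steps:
39 + 110*((-40 + 21) + P) = 39 + 110*((-40 + 21) + 43) = 39 + 110*(-19 + 43) = 39 + 110*24 = 39 + 2640 = 2679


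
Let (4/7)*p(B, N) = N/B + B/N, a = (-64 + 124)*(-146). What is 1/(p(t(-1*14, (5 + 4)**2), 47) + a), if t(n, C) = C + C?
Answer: -30456/266595389 ≈ -0.00011424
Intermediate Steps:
a = -8760 (a = 60*(-146) = -8760)
t(n, C) = 2*C
p(B, N) = 7*B/(4*N) + 7*N/(4*B) (p(B, N) = 7*(N/B + B/N)/4 = 7*(B/N + N/B)/4 = 7*B/(4*N) + 7*N/(4*B))
1/(p(t(-1*14, (5 + 4)**2), 47) + a) = 1/(((7/4)*(2*(5 + 4)**2)/47 + (7/4)*47/(2*(5 + 4)**2)) - 8760) = 1/(((7/4)*(2*9**2)*(1/47) + (7/4)*47/(2*9**2)) - 8760) = 1/(((7/4)*(2*81)*(1/47) + (7/4)*47/(2*81)) - 8760) = 1/(((7/4)*162*(1/47) + (7/4)*47/162) - 8760) = 1/((567/94 + (7/4)*47*(1/162)) - 8760) = 1/((567/94 + 329/648) - 8760) = 1/(199171/30456 - 8760) = 1/(-266595389/30456) = -30456/266595389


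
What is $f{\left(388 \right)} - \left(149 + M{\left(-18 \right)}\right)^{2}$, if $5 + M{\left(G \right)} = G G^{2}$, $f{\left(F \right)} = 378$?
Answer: $-32352966$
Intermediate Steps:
$M{\left(G \right)} = -5 + G^{3}$ ($M{\left(G \right)} = -5 + G G^{2} = -5 + G^{3}$)
$f{\left(388 \right)} - \left(149 + M{\left(-18 \right)}\right)^{2} = 378 - \left(149 + \left(-5 + \left(-18\right)^{3}\right)\right)^{2} = 378 - \left(149 - 5837\right)^{2} = 378 - \left(-5688\right)^{2} = 378 - 32353344 = -32352966$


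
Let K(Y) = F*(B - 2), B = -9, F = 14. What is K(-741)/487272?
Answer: -77/243636 ≈ -0.00031605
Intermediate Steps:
K(Y) = -154 (K(Y) = 14*(-9 - 2) = 14*(-11) = -154)
K(-741)/487272 = -154/487272 = -154*1/487272 = -77/243636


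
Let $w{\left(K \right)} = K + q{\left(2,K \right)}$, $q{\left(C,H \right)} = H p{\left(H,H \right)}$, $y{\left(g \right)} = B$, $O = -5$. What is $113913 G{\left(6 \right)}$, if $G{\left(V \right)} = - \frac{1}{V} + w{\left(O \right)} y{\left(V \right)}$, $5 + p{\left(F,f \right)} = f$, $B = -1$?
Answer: $- \frac{10290141}{2} \approx -5.1451 \cdot 10^{6}$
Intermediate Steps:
$p{\left(F,f \right)} = -5 + f$
$y{\left(g \right)} = -1$
$q{\left(C,H \right)} = H \left(-5 + H\right)$
$w{\left(K \right)} = K + K \left(-5 + K\right)$
$G{\left(V \right)} = -45 - \frac{1}{V}$ ($G{\left(V \right)} = - \frac{1}{V} + - 5 \left(-4 - 5\right) \left(-1\right) = - \frac{1}{V} + \left(-5\right) \left(-9\right) \left(-1\right) = - \frac{1}{V} + 45 \left(-1\right) = - \frac{1}{V} - 45 = -45 - \frac{1}{V}$)
$113913 G{\left(6 \right)} = 113913 \left(-45 - \frac{1}{6}\right) = 113913 \left(- \frac{271}{6}\right) = - \frac{10290141}{2}$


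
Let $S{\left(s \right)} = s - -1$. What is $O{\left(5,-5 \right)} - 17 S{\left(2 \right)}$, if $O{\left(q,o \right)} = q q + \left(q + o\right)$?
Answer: $-26$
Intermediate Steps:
$S{\left(s \right)} = 1 + s$ ($S{\left(s \right)} = s + 1 = 1 + s$)
$O{\left(q,o \right)} = o + q + q^{2}$ ($O{\left(q,o \right)} = q^{2} + \left(o + q\right) = o + q + q^{2}$)
$O{\left(5,-5 \right)} - 17 S{\left(2 \right)} = \left(-5 + 5 + 5^{2}\right) - 17 \left(1 + 2\right) = \left(-5 + 5 + 25\right) - 51 = 25 - 51 = -26$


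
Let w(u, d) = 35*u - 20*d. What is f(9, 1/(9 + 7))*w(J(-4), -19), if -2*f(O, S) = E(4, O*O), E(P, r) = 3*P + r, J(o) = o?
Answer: -11160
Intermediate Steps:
w(u, d) = -20*d + 35*u
E(P, r) = r + 3*P
f(O, S) = -6 - O**2/2 (f(O, S) = -(O*O + 3*4)/2 = -(O**2 + 12)/2 = -(12 + O**2)/2 = -6 - O**2/2)
f(9, 1/(9 + 7))*w(J(-4), -19) = (-6 - 1/2*9**2)*(-20*(-19) + 35*(-4)) = (-6 - 1/2*81)*(380 - 140) = (-6 - 81/2)*240 = -93/2*240 = -11160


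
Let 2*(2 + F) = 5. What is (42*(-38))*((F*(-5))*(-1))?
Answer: -3990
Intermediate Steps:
F = ½ (F = -2 + (½)*5 = -2 + 5/2 = ½ ≈ 0.50000)
(42*(-38))*((F*(-5))*(-1)) = (42*(-38))*(((½)*(-5))*(-1)) = -(-3990)*(-1) = -1596*5/2 = -3990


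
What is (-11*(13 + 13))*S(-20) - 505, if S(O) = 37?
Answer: -11087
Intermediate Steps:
(-11*(13 + 13))*S(-20) - 505 = -11*(13 + 13)*37 - 505 = -11*26*37 - 505 = -286*37 - 505 = -10582 - 505 = -11087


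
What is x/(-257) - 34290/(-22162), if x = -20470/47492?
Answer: 104744582725/67624262482 ≈ 1.5489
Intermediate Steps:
x = -10235/23746 (x = -20470*1/47492 = -10235/23746 ≈ -0.43102)
x/(-257) - 34290/(-22162) = -10235/23746/(-257) - 34290/(-22162) = -10235/23746*(-1/257) - 34290*(-1/22162) = 10235/6102722 + 17145/11081 = 104744582725/67624262482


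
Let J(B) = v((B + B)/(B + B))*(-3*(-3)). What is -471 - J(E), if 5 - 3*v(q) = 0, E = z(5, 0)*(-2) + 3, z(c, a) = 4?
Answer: -486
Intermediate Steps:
E = -5 (E = 4*(-2) + 3 = -8 + 3 = -5)
v(q) = 5/3 (v(q) = 5/3 - ⅓*0 = 5/3 + 0 = 5/3)
J(B) = 15 (J(B) = 5*(-3*(-3))/3 = (5/3)*9 = 15)
-471 - J(E) = -471 - 1*15 = -471 - 15 = -486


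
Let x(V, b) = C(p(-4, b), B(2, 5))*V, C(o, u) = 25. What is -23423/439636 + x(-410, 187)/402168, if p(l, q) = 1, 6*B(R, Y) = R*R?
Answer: -870390629/11050470678 ≈ -0.078765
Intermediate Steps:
B(R, Y) = R²/6 (B(R, Y) = (R*R)/6 = R²/6)
x(V, b) = 25*V
-23423/439636 + x(-410, 187)/402168 = -23423/439636 + (25*(-410))/402168 = -23423*1/439636 - 10250*1/402168 = -23423/439636 - 5125/201084 = -870390629/11050470678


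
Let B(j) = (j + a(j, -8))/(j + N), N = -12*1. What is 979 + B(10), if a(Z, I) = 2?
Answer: 973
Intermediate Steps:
N = -12
B(j) = (2 + j)/(-12 + j) (B(j) = (j + 2)/(j - 12) = (2 + j)/(-12 + j))
979 + B(10) = 979 + (2 + 10)/(-12 + 10) = 979 + 12/(-2) = 979 - ½*12 = 979 - 6 = 973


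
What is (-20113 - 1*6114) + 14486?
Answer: -11741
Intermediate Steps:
(-20113 - 1*6114) + 14486 = (-20113 - 6114) + 14486 = -26227 + 14486 = -11741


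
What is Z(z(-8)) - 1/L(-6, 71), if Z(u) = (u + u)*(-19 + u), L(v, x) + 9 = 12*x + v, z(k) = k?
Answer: 361583/837 ≈ 432.00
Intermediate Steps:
L(v, x) = -9 + v + 12*x (L(v, x) = -9 + (12*x + v) = -9 + (v + 12*x) = -9 + v + 12*x)
Z(u) = 2*u*(-19 + u) (Z(u) = (2*u)*(-19 + u) = 2*u*(-19 + u))
Z(z(-8)) - 1/L(-6, 71) = 2*(-8)*(-19 - 8) - 1/(-9 - 6 + 12*71) = 2*(-8)*(-27) - 1/(-9 - 6 + 852) = 432 - 1/837 = 361583/837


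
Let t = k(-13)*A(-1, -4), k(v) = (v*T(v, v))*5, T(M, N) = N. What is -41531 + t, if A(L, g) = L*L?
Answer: -40686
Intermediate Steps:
A(L, g) = L**2
k(v) = 5*v**2 (k(v) = (v*v)*5 = v**2*5 = 5*v**2)
t = 845 (t = (5*(-13)**2)*(-1)**2 = (5*169)*1 = 845*1 = 845)
-41531 + t = -41531 + 845 = -40686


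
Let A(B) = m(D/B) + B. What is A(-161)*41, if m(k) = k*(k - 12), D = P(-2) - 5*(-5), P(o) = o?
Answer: -319964/49 ≈ -6529.9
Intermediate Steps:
D = 23 (D = -2 - 5*(-5) = -2 + 25 = 23)
m(k) = k*(-12 + k)
A(B) = B + 23*(-12 + 23/B)/B (A(B) = (23/B)*(-12 + 23/B) + B = 23*(-12 + 23/B)/B + B = B + 23*(-12 + 23/B)/B)
A(-161)*41 = (-161 - 276/(-161) + 529/(-161)²)*41 = (-161 - 276*(-1/161) + 529*(1/25921))*41 = (-161 + 12/7 + 1/49)*41 = -7804/49*41 = -319964/49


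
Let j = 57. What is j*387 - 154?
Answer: 21905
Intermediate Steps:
j*387 - 154 = 57*387 - 154 = 22059 - 154 = 21905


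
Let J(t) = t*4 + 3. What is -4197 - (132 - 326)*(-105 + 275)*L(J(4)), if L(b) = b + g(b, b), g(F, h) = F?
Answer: 1249043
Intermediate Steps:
J(t) = 3 + 4*t (J(t) = 4*t + 3 = 3 + 4*t)
L(b) = 2*b (L(b) = b + b = 2*b)
-4197 - (132 - 326)*(-105 + 275)*L(J(4)) = -4197 - (132 - 326)*(-105 + 275)*2*(3 + 4*4) = -4197 - (-194*170)*2*(3 + 16) = -4197 - (-32980)*2*19 = -4197 - (-32980)*38 = -4197 - 1*(-1253240) = -4197 + 1253240 = 1249043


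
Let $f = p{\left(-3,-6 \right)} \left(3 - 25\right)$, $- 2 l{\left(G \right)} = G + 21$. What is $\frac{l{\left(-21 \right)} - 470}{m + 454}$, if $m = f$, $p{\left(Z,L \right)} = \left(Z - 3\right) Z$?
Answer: $- \frac{235}{29} \approx -8.1035$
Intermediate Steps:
$p{\left(Z,L \right)} = Z \left(-3 + Z\right)$ ($p{\left(Z,L \right)} = \left(-3 + Z\right) Z = Z \left(-3 + Z\right)$)
$l{\left(G \right)} = - \frac{21}{2} - \frac{G}{2}$ ($l{\left(G \right)} = - \frac{G + 21}{2} = - \frac{21 + G}{2} = - \frac{21}{2} - \frac{G}{2}$)
$f = -396$ ($f = - 3 \left(-3 - 3\right) \left(3 - 25\right) = \left(-3\right) \left(-6\right) \left(3 - 25\right) = 18 \left(-22\right) = -396$)
$m = -396$
$\frac{l{\left(-21 \right)} - 470}{m + 454} = \frac{\left(- \frac{21}{2} - - \frac{21}{2}\right) - 470}{-396 + 454} = \frac{\left(- \frac{21}{2} + \frac{21}{2}\right) - 470}{58} = \left(0 - 470\right) \frac{1}{58} = \left(-470\right) \frac{1}{58} = - \frac{235}{29}$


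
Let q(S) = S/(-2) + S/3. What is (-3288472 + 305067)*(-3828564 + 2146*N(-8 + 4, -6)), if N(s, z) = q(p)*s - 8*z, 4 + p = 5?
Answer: 33331722420280/3 ≈ 1.1111e+13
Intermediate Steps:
p = 1 (p = -4 + 5 = 1)
q(S) = -S/6 (q(S) = S*(-½) + S*(⅓) = -S/2 + S/3 = -S/6)
N(s, z) = -8*z - s/6 (N(s, z) = (-⅙*1)*s - 8*z = -s/6 - 8*z = -8*z - s/6)
(-3288472 + 305067)*(-3828564 + 2146*N(-8 + 4, -6)) = (-3288472 + 305067)*(-3828564 + 2146*(-8*(-6) - (-8 + 4)/6)) = -2983405*(-3828564 + 2146*(48 - ⅙*(-4))) = -2983405*(-3828564 + 2146*(48 + ⅔)) = -2983405*(-3828564 + 2146*(146/3)) = -2983405*(-3828564 + 313316/3) = -2983405*(-11172376/3) = 33331722420280/3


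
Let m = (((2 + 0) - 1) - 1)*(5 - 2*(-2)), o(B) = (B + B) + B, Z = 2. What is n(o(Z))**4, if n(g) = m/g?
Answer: 0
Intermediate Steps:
o(B) = 3*B (o(B) = 2*B + B = 3*B)
m = 0 (m = ((2 - 1) - 1)*(5 + 4) = (1 - 1)*9 = 0*9 = 0)
n(g) = 0 (n(g) = 0/g = 0)
n(o(Z))**4 = 0**4 = 0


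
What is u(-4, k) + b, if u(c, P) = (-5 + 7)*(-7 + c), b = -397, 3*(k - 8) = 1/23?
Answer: -419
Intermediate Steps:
k = 553/69 (k = 8 + (⅓)/23 = 8 + (⅓)*(1/23) = 8 + 1/69 = 553/69 ≈ 8.0145)
u(c, P) = -14 + 2*c (u(c, P) = 2*(-7 + c) = -14 + 2*c)
u(-4, k) + b = (-14 + 2*(-4)) - 397 = (-14 - 8) - 397 = -22 - 397 = -419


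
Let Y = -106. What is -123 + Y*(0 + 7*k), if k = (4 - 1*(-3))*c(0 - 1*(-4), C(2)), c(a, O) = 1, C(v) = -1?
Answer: -5317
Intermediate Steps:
k = 7 (k = (4 - 1*(-3))*1 = (4 + 3)*1 = 7*1 = 7)
-123 + Y*(0 + 7*k) = -123 - 106*(0 + 7*7) = -123 - 106*(0 + 49) = -123 - 106*49 = -123 - 5194 = -5317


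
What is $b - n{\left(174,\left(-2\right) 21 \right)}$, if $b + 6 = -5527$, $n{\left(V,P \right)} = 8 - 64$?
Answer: $-5477$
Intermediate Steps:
$n{\left(V,P \right)} = -56$ ($n{\left(V,P \right)} = 8 - 64 = -56$)
$b = -5533$ ($b = -6 - 5527 = -5533$)
$b - n{\left(174,\left(-2\right) 21 \right)} = -5533 - -56 = -5533 + 56 = -5477$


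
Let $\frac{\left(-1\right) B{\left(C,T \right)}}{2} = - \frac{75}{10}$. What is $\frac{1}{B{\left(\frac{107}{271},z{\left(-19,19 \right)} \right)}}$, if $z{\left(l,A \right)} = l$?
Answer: $\frac{1}{15} \approx 0.066667$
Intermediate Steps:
$B{\left(C,T \right)} = 15$ ($B{\left(C,T \right)} = - 2 \left(- \frac{75}{10}\right) = - 2 \left(\left(-75\right) \frac{1}{10}\right) = \left(-2\right) \left(- \frac{15}{2}\right) = 15$)
$\frac{1}{B{\left(\frac{107}{271},z{\left(-19,19 \right)} \right)}} = \frac{1}{15}$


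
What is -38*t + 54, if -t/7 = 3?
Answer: 852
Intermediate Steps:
t = -21 (t = -7*3 = -21)
-38*t + 54 = -38*(-21) + 54 = 798 + 54 = 852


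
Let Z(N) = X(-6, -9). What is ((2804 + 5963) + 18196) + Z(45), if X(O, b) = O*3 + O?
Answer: 26939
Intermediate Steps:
X(O, b) = 4*O (X(O, b) = 3*O + O = 4*O)
Z(N) = -24 (Z(N) = 4*(-6) = -24)
((2804 + 5963) + 18196) + Z(45) = ((2804 + 5963) + 18196) - 24 = (8767 + 18196) - 24 = 26963 - 24 = 26939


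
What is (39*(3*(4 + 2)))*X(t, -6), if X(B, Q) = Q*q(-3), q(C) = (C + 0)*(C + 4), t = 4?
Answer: 12636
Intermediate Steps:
q(C) = C*(4 + C)
X(B, Q) = -3*Q (X(B, Q) = Q*(-3*(4 - 3)) = Q*(-3*1) = Q*(-3) = -3*Q)
(39*(3*(4 + 2)))*X(t, -6) = (39*(3*(4 + 2)))*(-3*(-6)) = (39*(3*6))*18 = (39*18)*18 = 702*18 = 12636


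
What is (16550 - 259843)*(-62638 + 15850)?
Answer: 11383192884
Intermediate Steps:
(16550 - 259843)*(-62638 + 15850) = -243293*(-46788) = 11383192884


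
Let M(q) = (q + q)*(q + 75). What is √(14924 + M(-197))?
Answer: 4*√3937 ≈ 250.98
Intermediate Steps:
M(q) = 2*q*(75 + q) (M(q) = (2*q)*(75 + q) = 2*q*(75 + q))
√(14924 + M(-197)) = √(14924 + 2*(-197)*(75 - 197)) = √(14924 + 2*(-197)*(-122)) = √(14924 + 48068) = √62992 = 4*√3937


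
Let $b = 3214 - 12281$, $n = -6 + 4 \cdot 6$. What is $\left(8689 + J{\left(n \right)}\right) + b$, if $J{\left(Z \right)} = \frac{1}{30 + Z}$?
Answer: $- \frac{18143}{48} \approx -377.98$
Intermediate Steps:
$n = 18$ ($n = -6 + 24 = 18$)
$b = -9067$ ($b = 3214 - 12281 = -9067$)
$\left(8689 + J{\left(n \right)}\right) + b = \left(8689 + \frac{1}{30 + 18}\right) - 9067 = \left(8689 + \frac{1}{48}\right) - 9067 = \frac{417073}{48} - 9067 = - \frac{18143}{48}$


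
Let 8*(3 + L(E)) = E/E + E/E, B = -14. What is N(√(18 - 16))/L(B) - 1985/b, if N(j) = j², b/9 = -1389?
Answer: -78173/137511 ≈ -0.56849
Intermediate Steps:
b = -12501 (b = 9*(-1389) = -12501)
L(E) = -11/4 (L(E) = -3 + (E/E + E/E)/8 = -3 + (1 + 1)/8 = -3 + (⅛)*2 = -3 + ¼ = -11/4)
N(√(18 - 16))/L(B) - 1985/b = (√(18 - 16))²/(-11/4) - 1985/(-12501) = (√2)²*(-4/11) - 1985*(-1/12501) = 2*(-4/11) + 1985/12501 = -8/11 + 1985/12501 = -78173/137511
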